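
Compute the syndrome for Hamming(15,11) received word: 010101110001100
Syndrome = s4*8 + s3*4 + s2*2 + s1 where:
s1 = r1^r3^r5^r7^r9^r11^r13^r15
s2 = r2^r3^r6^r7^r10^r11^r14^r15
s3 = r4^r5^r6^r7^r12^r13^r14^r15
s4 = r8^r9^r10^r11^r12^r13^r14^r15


s1=0, s2=1, s3=1, s4=1

Syndrome = 14 (error at position 14)


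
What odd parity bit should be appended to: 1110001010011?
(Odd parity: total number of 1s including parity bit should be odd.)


Number of 1s in data: 7
Parity bit: 0

0


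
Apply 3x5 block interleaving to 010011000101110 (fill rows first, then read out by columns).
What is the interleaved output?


Matrix:
  01001
  10001
  01110
Read columns: 010101001001110

010101001001110


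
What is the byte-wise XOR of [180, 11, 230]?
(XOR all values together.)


XOR chain: 180 ^ 11 ^ 230 = 89

89


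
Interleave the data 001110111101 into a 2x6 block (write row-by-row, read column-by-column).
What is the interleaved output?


Matrix:
  001110
  111101
Read columns: 010111111001

010111111001


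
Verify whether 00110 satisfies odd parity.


Number of 1s: 2

No, parity error (2 ones)


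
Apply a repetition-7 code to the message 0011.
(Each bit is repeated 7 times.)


Each bit -> 7 copies

0000000000000011111111111111


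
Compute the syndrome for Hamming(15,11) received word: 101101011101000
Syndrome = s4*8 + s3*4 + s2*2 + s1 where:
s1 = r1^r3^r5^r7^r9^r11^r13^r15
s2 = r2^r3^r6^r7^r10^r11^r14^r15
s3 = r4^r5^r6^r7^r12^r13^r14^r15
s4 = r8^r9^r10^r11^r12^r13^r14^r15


s1=1, s2=1, s3=1, s4=0

Syndrome = 7 (error at position 7)


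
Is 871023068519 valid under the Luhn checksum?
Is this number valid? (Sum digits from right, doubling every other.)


Luhn sum = 52
52 mod 10 = 2

Invalid (Luhn sum mod 10 = 2)


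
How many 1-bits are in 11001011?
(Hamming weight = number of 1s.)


Counting 1s in 11001011

5


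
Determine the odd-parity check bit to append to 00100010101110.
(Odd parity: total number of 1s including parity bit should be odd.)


Number of 1s in data: 6
Parity bit: 1

1


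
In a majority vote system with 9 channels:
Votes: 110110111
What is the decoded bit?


Ones: 7 out of 9
Threshold: 5

1 (7/9 voted 1)


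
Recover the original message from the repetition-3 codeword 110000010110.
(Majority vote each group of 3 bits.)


Groups: 110, 000, 010, 110
Majority votes: 1001

1001


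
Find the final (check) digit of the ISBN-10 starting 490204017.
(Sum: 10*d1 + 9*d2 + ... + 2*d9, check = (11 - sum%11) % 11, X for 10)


Weighted sum: 172
172 mod 11 = 7

Check digit: 4


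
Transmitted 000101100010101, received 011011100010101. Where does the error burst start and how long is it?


XOR: 011110000000000

Burst at position 1, length 4


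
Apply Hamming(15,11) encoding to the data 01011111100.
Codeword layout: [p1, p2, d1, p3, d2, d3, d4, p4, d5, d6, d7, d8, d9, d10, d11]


Parity bits: p1=1, p2=1, p3=0, p4=1

110010111111100


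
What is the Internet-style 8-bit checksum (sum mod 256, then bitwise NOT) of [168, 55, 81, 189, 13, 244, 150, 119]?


Sum = 1019 mod 256 = 251
Complement = 4

4


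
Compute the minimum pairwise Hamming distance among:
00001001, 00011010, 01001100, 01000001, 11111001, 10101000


Comparing all pairs, minimum distance: 2
Can detect 1 errors, correct 0 errors

2


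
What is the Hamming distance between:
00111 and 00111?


XOR: 00000
Count of 1s: 0

0


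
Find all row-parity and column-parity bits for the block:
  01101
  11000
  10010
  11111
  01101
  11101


Row parities: 100110
Column parities: 01000

Row P: 100110, Col P: 01000, Corner: 1


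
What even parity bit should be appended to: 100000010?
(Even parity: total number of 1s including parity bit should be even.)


Number of 1s in data: 2
Parity bit: 0

0


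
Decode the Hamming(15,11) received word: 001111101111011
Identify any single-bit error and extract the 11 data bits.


Syndrome = 6: error at position 6

Data: 11011111011 (corrected bit 6)


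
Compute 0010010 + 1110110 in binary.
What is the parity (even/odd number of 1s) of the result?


0010010 = 18
1110110 = 118
Sum = 136 = 10001000
1s count = 2

even parity (2 ones in 10001000)


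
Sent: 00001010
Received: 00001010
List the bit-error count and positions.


XOR: 00000000

0 errors (received matches sent)


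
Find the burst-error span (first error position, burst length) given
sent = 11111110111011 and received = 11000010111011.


XOR: 00111100000000

Burst at position 2, length 4


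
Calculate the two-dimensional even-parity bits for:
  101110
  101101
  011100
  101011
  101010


Row parities: 00101
Column parities: 011110

Row P: 00101, Col P: 011110, Corner: 0


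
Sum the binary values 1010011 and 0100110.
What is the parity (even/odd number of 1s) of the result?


1010011 = 83
0100110 = 38
Sum = 121 = 1111001
1s count = 5

odd parity (5 ones in 1111001)


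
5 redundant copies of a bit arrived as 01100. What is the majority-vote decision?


Ones: 2 out of 5
Threshold: 3

0 (2/5 voted 1)


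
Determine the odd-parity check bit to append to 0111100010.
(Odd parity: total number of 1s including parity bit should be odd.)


Number of 1s in data: 5
Parity bit: 0

0


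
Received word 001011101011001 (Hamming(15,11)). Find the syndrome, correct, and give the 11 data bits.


Syndrome = 6: error at position 6

Data: 11011011001 (corrected bit 6)


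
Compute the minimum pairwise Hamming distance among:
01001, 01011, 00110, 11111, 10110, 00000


Comparing all pairs, minimum distance: 1
Can detect 0 errors, correct 0 errors

1


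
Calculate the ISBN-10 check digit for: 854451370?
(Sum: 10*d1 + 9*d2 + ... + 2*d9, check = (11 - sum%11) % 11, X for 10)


Weighted sum: 253
253 mod 11 = 0

Check digit: 0


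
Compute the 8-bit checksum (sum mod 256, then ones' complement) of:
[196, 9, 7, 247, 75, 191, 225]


Sum = 950 mod 256 = 182
Complement = 73

73


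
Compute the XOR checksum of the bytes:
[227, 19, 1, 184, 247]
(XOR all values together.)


XOR chain: 227 ^ 19 ^ 1 ^ 184 ^ 247 = 190

190


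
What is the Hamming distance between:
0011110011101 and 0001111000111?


XOR: 0010001011010
Count of 1s: 5

5


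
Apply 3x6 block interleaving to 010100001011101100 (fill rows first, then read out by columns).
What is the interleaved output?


Matrix:
  010100
  001011
  101100
Read columns: 001100011101010010

001100011101010010


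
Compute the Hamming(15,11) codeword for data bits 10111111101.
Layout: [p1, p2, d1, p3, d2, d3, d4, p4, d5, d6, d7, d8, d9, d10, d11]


Parity bits: p1=0, p2=0, p3=1, p4=0

001101101111101


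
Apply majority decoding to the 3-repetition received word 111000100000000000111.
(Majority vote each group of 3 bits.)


Groups: 111, 000, 100, 000, 000, 000, 111
Majority votes: 1000001

1000001


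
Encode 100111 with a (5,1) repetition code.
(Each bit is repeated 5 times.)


Each bit -> 5 copies

111110000000000111111111111111


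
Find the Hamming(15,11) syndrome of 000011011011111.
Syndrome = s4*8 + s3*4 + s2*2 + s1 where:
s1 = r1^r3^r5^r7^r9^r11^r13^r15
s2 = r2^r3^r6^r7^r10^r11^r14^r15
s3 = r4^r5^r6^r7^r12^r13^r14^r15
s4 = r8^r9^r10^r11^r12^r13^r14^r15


s1=1, s2=0, s3=0, s4=1

Syndrome = 9 (error at position 9)


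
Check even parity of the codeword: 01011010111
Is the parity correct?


Number of 1s: 7

No, parity error (7 ones)


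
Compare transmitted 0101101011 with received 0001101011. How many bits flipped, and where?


XOR: 0100000000

1 error(s) at position(s): 1


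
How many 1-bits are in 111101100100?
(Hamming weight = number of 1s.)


Counting 1s in 111101100100

7


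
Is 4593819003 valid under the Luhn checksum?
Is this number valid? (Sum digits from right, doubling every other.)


Luhn sum = 45
45 mod 10 = 5

Invalid (Luhn sum mod 10 = 5)


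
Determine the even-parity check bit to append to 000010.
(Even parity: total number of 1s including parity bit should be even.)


Number of 1s in data: 1
Parity bit: 1

1


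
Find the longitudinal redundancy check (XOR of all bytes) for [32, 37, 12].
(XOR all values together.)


XOR chain: 32 ^ 37 ^ 12 = 9

9


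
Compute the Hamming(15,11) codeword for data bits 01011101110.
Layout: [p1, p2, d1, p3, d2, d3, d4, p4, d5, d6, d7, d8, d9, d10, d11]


Parity bits: p1=0, p2=1, p3=1, p4=1

010110111101110


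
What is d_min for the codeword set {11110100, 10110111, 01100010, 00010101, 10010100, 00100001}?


Comparing all pairs, minimum distance: 2
Can detect 1 errors, correct 0 errors

2


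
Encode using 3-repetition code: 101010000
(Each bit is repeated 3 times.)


Each bit -> 3 copies

111000111000111000000000000


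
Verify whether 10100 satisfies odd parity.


Number of 1s: 2

No, parity error (2 ones)


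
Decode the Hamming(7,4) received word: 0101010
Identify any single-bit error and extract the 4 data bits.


Syndrome = 0: no error detected

Data: 0010 (no errors)


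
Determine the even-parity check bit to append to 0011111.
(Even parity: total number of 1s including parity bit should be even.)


Number of 1s in data: 5
Parity bit: 1

1


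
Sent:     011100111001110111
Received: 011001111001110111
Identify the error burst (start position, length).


XOR: 000101000000000000

Burst at position 3, length 3


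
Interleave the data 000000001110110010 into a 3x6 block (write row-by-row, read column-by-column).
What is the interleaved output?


Matrix:
  000000
  001110
  110010
Read columns: 001001010010011000

001001010010011000


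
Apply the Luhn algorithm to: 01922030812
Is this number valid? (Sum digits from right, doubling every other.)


Luhn sum = 32
32 mod 10 = 2

Invalid (Luhn sum mod 10 = 2)


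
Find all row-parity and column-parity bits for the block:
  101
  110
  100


Row parities: 001
Column parities: 111

Row P: 001, Col P: 111, Corner: 1


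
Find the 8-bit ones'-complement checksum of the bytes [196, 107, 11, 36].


Sum = 350 mod 256 = 94
Complement = 161

161


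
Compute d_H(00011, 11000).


XOR: 11011
Count of 1s: 4

4


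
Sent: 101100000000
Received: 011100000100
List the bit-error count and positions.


XOR: 110000000100

3 error(s) at position(s): 0, 1, 9


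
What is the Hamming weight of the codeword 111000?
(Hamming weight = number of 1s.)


Counting 1s in 111000

3


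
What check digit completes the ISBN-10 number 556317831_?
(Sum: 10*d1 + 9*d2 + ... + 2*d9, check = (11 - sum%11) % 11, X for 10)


Weighted sum: 248
248 mod 11 = 6

Check digit: 5


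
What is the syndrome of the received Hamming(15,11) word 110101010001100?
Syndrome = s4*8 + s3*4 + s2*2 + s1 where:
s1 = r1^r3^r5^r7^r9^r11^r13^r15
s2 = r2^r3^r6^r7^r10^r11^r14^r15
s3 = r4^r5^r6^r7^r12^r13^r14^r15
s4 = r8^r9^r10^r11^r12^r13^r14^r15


s1=0, s2=0, s3=0, s4=1

Syndrome = 8 (error at position 8)


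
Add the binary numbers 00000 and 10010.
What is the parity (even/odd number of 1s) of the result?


00000 = 0
10010 = 18
Sum = 18 = 10010
1s count = 2

even parity (2 ones in 10010)


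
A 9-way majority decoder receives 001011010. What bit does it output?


Ones: 4 out of 9
Threshold: 5

0 (4/9 voted 1)


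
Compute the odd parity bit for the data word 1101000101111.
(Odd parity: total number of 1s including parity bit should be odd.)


Number of 1s in data: 8
Parity bit: 1

1


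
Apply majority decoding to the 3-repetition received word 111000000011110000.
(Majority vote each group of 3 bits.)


Groups: 111, 000, 000, 011, 110, 000
Majority votes: 100110

100110


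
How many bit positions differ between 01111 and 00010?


XOR: 01101
Count of 1s: 3

3


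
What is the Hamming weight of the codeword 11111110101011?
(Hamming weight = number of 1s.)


Counting 1s in 11111110101011

11


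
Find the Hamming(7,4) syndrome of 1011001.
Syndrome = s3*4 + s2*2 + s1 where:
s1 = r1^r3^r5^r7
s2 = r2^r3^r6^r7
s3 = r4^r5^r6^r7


s1=1, s2=0, s3=0

Syndrome = 1 (error at position 1)


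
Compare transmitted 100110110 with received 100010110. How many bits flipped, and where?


XOR: 000100000

1 error(s) at position(s): 3


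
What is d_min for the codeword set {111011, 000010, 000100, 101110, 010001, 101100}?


Comparing all pairs, minimum distance: 1
Can detect 0 errors, correct 0 errors

1


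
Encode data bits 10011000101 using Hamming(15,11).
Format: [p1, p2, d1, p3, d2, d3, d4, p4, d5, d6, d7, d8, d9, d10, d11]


Parity bits: p1=1, p2=1, p3=1, p4=1

111100111000101


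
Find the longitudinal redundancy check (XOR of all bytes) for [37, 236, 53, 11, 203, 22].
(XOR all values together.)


XOR chain: 37 ^ 236 ^ 53 ^ 11 ^ 203 ^ 22 = 42

42


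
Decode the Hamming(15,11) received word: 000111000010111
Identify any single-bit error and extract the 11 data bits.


Syndrome = 0: no error detected

Data: 01100010111 (no errors)


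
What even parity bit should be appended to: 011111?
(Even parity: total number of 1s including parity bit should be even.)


Number of 1s in data: 5
Parity bit: 1

1


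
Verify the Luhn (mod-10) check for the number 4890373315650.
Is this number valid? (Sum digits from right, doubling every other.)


Luhn sum = 46
46 mod 10 = 6

Invalid (Luhn sum mod 10 = 6)


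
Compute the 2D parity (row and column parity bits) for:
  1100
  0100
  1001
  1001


Row parities: 0100
Column parities: 1000

Row P: 0100, Col P: 1000, Corner: 1


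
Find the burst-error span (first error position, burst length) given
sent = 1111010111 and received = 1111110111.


XOR: 0000100000

Burst at position 4, length 1


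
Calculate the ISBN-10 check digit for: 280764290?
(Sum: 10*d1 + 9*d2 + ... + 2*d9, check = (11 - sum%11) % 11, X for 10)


Weighted sum: 232
232 mod 11 = 1

Check digit: X


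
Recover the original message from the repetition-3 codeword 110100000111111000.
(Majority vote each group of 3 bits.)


Groups: 110, 100, 000, 111, 111, 000
Majority votes: 100110

100110


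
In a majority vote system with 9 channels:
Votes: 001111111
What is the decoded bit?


Ones: 7 out of 9
Threshold: 5

1 (7/9 voted 1)


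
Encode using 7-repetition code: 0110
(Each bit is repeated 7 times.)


Each bit -> 7 copies

0000000111111111111110000000


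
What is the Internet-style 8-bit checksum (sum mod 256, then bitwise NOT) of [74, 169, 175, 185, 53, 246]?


Sum = 902 mod 256 = 134
Complement = 121

121


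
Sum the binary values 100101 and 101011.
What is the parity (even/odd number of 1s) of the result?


100101 = 37
101011 = 43
Sum = 80 = 1010000
1s count = 2

even parity (2 ones in 1010000)


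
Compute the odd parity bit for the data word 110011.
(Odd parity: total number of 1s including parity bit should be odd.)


Number of 1s in data: 4
Parity bit: 1

1


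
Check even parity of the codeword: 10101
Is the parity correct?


Number of 1s: 3

No, parity error (3 ones)


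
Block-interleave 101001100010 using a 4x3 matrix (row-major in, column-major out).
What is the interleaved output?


Matrix:
  101
  001
  100
  010
Read columns: 101000011100

101000011100


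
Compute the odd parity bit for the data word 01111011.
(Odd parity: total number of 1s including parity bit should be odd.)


Number of 1s in data: 6
Parity bit: 1

1


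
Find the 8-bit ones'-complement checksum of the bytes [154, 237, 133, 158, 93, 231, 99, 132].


Sum = 1237 mod 256 = 213
Complement = 42

42


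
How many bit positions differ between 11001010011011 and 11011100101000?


XOR: 00010110110011
Count of 1s: 7

7


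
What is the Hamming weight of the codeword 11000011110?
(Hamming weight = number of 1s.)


Counting 1s in 11000011110

6


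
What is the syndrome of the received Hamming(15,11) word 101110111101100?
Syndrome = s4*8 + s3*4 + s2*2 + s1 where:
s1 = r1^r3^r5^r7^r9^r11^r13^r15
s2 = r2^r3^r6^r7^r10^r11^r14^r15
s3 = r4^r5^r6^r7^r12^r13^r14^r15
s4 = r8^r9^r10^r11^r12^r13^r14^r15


s1=0, s2=1, s3=1, s4=1

Syndrome = 14 (error at position 14)


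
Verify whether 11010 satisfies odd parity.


Number of 1s: 3

Yes, parity is correct (3 ones)


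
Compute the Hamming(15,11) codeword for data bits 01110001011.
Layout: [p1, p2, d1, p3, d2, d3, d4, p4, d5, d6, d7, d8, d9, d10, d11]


Parity bits: p1=1, p2=0, p3=0, p4=1

100011110001011


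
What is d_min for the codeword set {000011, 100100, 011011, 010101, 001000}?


Comparing all pairs, minimum distance: 2
Can detect 1 errors, correct 0 errors

2


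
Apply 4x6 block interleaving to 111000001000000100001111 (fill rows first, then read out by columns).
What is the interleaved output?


Matrix:
  111000
  001000
  000100
  001111
Read columns: 100010001101001100010001

100010001101001100010001


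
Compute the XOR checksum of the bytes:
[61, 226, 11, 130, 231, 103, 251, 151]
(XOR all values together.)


XOR chain: 61 ^ 226 ^ 11 ^ 130 ^ 231 ^ 103 ^ 251 ^ 151 = 186

186


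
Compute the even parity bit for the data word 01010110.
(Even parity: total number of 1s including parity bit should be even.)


Number of 1s in data: 4
Parity bit: 0

0


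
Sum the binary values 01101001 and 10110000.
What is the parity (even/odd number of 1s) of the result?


01101001 = 105
10110000 = 176
Sum = 281 = 100011001
1s count = 4

even parity (4 ones in 100011001)


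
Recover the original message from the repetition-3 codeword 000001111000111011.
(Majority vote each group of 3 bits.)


Groups: 000, 001, 111, 000, 111, 011
Majority votes: 001011

001011


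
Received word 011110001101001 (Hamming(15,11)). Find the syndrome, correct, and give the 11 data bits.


Syndrome = 0: no error detected

Data: 11001101001 (no errors)


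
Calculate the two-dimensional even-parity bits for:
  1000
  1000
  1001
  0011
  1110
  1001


Row parities: 110010
Column parities: 1101

Row P: 110010, Col P: 1101, Corner: 1


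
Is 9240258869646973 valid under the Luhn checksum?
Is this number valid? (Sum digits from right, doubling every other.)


Luhn sum = 82
82 mod 10 = 2

Invalid (Luhn sum mod 10 = 2)


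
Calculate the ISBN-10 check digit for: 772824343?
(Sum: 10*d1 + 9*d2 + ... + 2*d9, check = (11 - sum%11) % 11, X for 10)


Weighted sum: 267
267 mod 11 = 3

Check digit: 8


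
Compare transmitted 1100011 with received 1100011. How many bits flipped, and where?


XOR: 0000000

0 errors (received matches sent)


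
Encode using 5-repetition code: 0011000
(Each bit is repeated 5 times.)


Each bit -> 5 copies

00000000001111111111000000000000000


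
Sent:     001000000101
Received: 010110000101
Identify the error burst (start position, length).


XOR: 011110000000

Burst at position 1, length 4


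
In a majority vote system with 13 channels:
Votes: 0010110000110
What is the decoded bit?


Ones: 5 out of 13
Threshold: 7

0 (5/13 voted 1)


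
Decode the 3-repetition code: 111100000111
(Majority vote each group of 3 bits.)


Groups: 111, 100, 000, 111
Majority votes: 1001

1001


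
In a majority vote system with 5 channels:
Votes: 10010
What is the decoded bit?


Ones: 2 out of 5
Threshold: 3

0 (2/5 voted 1)


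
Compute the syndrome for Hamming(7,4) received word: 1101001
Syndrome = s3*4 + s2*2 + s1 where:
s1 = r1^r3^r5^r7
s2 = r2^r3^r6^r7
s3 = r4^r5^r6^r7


s1=0, s2=0, s3=0

Syndrome = 0 (no error)


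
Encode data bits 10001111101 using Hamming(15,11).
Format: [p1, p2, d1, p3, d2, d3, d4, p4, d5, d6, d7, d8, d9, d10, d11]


Parity bits: p1=1, p2=0, p3=1, p4=0

101100001111101


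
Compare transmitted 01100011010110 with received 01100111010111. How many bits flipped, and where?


XOR: 00000100000001

2 error(s) at position(s): 5, 13


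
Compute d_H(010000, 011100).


XOR: 001100
Count of 1s: 2

2


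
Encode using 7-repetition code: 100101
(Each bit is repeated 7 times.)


Each bit -> 7 copies

111111100000000000000111111100000001111111


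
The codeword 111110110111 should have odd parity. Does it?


Number of 1s: 10

No, parity error (10 ones)


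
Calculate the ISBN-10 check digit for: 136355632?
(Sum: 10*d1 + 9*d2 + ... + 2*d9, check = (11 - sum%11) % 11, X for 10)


Weighted sum: 198
198 mod 11 = 0

Check digit: 0


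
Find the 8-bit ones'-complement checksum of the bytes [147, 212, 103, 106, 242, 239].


Sum = 1049 mod 256 = 25
Complement = 230

230


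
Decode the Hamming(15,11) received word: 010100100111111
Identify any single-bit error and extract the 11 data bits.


Syndrome = 0: no error detected

Data: 00010111111 (no errors)


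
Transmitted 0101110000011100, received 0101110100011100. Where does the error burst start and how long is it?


XOR: 0000000100000000

Burst at position 7, length 1


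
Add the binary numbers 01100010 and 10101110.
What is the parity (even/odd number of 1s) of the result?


01100010 = 98
10101110 = 174
Sum = 272 = 100010000
1s count = 2

even parity (2 ones in 100010000)


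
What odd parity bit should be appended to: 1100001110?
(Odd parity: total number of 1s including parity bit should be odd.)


Number of 1s in data: 5
Parity bit: 0

0


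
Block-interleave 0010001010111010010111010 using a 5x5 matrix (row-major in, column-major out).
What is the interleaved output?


Matrix:
  00100
  01010
  11101
  00101
  11010
Read columns: 0010101101101100100100110

0010101101101100100100110


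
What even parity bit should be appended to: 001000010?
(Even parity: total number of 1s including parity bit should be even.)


Number of 1s in data: 2
Parity bit: 0

0


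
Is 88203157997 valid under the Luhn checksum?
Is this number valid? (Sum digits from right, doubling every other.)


Luhn sum = 57
57 mod 10 = 7

Invalid (Luhn sum mod 10 = 7)


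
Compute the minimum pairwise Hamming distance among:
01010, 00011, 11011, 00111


Comparing all pairs, minimum distance: 1
Can detect 0 errors, correct 0 errors

1


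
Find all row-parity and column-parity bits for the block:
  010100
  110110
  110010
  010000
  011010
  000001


Row parities: 001111
Column parities: 011011

Row P: 001111, Col P: 011011, Corner: 0


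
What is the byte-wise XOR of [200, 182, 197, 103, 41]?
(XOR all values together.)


XOR chain: 200 ^ 182 ^ 197 ^ 103 ^ 41 = 245

245


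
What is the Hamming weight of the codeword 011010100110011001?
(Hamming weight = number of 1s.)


Counting 1s in 011010100110011001

9


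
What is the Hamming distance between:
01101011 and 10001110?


XOR: 11100101
Count of 1s: 5

5


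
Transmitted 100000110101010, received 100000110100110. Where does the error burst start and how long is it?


XOR: 000000000001100

Burst at position 11, length 2


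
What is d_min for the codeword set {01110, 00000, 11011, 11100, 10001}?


Comparing all pairs, minimum distance: 2
Can detect 1 errors, correct 0 errors

2


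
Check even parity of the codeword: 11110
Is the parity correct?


Number of 1s: 4

Yes, parity is correct (4 ones)


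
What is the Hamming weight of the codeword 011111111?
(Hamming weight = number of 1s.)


Counting 1s in 011111111

8


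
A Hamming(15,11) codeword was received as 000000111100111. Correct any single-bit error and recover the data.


Syndrome = 0: no error detected

Data: 00011100111 (no errors)


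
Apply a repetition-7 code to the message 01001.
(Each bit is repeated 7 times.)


Each bit -> 7 copies

00000001111111000000000000001111111


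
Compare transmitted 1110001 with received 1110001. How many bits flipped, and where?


XOR: 0000000

0 errors (received matches sent)


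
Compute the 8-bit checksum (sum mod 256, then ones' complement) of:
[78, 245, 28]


Sum = 351 mod 256 = 95
Complement = 160

160


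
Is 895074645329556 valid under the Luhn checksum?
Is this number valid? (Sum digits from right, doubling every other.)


Luhn sum = 85
85 mod 10 = 5

Invalid (Luhn sum mod 10 = 5)


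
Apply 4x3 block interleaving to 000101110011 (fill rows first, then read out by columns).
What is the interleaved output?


Matrix:
  000
  101
  110
  011
Read columns: 011000110101

011000110101


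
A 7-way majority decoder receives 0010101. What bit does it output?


Ones: 3 out of 7
Threshold: 4

0 (3/7 voted 1)


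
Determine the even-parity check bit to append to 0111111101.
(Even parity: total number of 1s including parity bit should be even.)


Number of 1s in data: 8
Parity bit: 0

0


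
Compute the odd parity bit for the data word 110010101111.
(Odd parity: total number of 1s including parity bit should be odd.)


Number of 1s in data: 8
Parity bit: 1

1


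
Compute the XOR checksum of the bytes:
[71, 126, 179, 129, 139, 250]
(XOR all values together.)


XOR chain: 71 ^ 126 ^ 179 ^ 129 ^ 139 ^ 250 = 122

122


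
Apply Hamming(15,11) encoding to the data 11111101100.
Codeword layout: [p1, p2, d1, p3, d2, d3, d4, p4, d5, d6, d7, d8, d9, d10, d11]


Parity bits: p1=1, p2=0, p3=1, p4=0

101111101101100


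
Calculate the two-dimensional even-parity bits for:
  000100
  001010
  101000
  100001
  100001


Row parities: 10000
Column parities: 100110

Row P: 10000, Col P: 100110, Corner: 1


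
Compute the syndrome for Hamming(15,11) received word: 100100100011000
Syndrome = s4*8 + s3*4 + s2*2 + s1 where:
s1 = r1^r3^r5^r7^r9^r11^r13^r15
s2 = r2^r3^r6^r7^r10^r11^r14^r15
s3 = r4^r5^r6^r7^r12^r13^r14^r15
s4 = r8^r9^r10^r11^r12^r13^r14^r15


s1=1, s2=0, s3=1, s4=0

Syndrome = 5 (error at position 5)


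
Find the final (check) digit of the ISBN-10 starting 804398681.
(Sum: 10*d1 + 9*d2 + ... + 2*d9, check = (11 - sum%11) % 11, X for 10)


Weighted sum: 277
277 mod 11 = 2

Check digit: 9


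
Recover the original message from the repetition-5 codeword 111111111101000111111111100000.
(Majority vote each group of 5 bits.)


Groups: 11111, 11111, 01000, 11111, 11111, 00000
Majority votes: 110110

110110


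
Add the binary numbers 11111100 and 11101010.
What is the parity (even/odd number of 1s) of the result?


11111100 = 252
11101010 = 234
Sum = 486 = 111100110
1s count = 6

even parity (6 ones in 111100110)


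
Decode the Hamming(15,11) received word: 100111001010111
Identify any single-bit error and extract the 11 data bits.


Syndrome = 8: error at position 8

Data: 01101010111 (corrected bit 8)


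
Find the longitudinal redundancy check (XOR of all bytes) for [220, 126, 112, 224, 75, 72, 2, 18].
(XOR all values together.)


XOR chain: 220 ^ 126 ^ 112 ^ 224 ^ 75 ^ 72 ^ 2 ^ 18 = 33

33


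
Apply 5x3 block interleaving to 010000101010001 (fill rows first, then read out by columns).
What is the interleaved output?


Matrix:
  010
  000
  101
  010
  001
Read columns: 001001001000101

001001001000101


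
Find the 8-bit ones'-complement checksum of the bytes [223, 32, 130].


Sum = 385 mod 256 = 129
Complement = 126

126


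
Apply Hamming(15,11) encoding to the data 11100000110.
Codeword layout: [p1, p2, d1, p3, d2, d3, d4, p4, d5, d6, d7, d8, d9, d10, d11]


Parity bits: p1=1, p2=1, p3=0, p4=0

111011000000110


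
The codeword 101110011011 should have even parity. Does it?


Number of 1s: 8

Yes, parity is correct (8 ones)


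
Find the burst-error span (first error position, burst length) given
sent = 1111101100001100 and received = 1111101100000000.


XOR: 0000000000001100

Burst at position 12, length 2


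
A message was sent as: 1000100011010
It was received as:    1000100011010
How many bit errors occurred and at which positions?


XOR: 0000000000000

0 errors (received matches sent)


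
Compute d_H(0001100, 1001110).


XOR: 1000010
Count of 1s: 2

2


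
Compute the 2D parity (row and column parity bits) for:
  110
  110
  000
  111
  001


Row parities: 00011
Column parities: 110

Row P: 00011, Col P: 110, Corner: 0


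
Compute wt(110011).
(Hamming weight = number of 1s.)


Counting 1s in 110011

4


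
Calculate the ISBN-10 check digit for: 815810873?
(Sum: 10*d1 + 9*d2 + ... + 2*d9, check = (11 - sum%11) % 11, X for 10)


Weighted sum: 250
250 mod 11 = 8

Check digit: 3


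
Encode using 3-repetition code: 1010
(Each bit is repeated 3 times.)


Each bit -> 3 copies

111000111000


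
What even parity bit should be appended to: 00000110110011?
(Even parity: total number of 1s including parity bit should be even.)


Number of 1s in data: 6
Parity bit: 0

0


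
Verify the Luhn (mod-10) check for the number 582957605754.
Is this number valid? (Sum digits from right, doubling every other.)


Luhn sum = 46
46 mod 10 = 6

Invalid (Luhn sum mod 10 = 6)


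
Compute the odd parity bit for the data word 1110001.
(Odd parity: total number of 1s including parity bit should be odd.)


Number of 1s in data: 4
Parity bit: 1

1


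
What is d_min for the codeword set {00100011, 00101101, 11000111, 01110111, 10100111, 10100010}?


Comparing all pairs, minimum distance: 2
Can detect 1 errors, correct 0 errors

2


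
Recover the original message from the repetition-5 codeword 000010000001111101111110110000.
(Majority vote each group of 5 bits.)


Groups: 00001, 00000, 01111, 10111, 11101, 10000
Majority votes: 001110

001110


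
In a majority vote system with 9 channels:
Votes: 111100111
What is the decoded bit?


Ones: 7 out of 9
Threshold: 5

1 (7/9 voted 1)


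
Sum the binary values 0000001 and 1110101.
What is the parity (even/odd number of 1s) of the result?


0000001 = 1
1110101 = 117
Sum = 118 = 1110110
1s count = 5

odd parity (5 ones in 1110110)


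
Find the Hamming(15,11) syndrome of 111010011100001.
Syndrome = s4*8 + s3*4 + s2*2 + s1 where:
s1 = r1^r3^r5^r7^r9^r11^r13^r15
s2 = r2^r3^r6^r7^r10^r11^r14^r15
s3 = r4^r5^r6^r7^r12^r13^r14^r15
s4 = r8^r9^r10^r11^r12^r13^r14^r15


s1=1, s2=0, s3=0, s4=0

Syndrome = 1 (error at position 1)


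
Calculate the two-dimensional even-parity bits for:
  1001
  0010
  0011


Row parities: 010
Column parities: 1000

Row P: 010, Col P: 1000, Corner: 1


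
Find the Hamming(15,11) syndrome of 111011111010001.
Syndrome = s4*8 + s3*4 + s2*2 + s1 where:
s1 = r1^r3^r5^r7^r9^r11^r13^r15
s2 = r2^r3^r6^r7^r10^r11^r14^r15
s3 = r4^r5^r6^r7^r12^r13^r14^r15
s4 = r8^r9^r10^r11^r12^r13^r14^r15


s1=1, s2=0, s3=0, s4=0

Syndrome = 1 (error at position 1)


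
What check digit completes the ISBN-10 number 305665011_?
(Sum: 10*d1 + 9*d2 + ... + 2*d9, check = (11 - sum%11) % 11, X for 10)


Weighted sum: 178
178 mod 11 = 2

Check digit: 9


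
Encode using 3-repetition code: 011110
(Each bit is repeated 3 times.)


Each bit -> 3 copies

000111111111111000


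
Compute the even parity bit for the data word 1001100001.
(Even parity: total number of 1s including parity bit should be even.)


Number of 1s in data: 4
Parity bit: 0

0


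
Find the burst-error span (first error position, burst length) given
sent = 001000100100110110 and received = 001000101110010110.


XOR: 000000001010100000

Burst at position 8, length 5


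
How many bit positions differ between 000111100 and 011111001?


XOR: 011000101
Count of 1s: 4

4


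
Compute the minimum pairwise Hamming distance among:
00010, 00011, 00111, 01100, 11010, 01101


Comparing all pairs, minimum distance: 1
Can detect 0 errors, correct 0 errors

1


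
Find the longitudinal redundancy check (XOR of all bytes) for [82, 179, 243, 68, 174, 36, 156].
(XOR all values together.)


XOR chain: 82 ^ 179 ^ 243 ^ 68 ^ 174 ^ 36 ^ 156 = 64

64


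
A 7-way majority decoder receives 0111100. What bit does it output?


Ones: 4 out of 7
Threshold: 4

1 (4/7 voted 1)


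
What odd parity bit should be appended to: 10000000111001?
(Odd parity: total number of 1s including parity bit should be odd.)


Number of 1s in data: 5
Parity bit: 0

0


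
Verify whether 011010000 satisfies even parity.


Number of 1s: 3

No, parity error (3 ones)


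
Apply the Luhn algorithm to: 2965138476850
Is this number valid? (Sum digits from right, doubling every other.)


Luhn sum = 60
60 mod 10 = 0

Valid (Luhn sum mod 10 = 0)


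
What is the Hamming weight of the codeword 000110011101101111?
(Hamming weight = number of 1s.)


Counting 1s in 000110011101101111

11


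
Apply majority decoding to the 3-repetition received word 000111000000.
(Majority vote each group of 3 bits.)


Groups: 000, 111, 000, 000
Majority votes: 0100

0100


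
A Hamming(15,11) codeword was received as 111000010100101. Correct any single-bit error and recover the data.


Syndrome = 0: no error detected

Data: 10000100101 (no errors)


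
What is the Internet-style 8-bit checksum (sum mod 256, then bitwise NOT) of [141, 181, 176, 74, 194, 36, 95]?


Sum = 897 mod 256 = 129
Complement = 126

126


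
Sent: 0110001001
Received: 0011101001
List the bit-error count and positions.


XOR: 0101100000

3 error(s) at position(s): 1, 3, 4


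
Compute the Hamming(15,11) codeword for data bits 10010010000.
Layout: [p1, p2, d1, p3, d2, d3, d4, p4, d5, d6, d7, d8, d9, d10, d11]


Parity bits: p1=1, p2=1, p3=1, p4=1

111100110010000


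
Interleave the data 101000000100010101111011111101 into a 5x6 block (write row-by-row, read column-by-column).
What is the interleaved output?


Matrix:
  101000
  000100
  010101
  111011
  111101
Read columns: 100110011110011011010001000111

100110011110011011010001000111


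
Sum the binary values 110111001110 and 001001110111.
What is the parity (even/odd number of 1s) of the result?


110111001110 = 3534
001001110111 = 631
Sum = 4165 = 1000001000101
1s count = 4

even parity (4 ones in 1000001000101)


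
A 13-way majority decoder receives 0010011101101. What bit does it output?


Ones: 7 out of 13
Threshold: 7

1 (7/13 voted 1)


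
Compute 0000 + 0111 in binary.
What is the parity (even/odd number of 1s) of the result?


0000 = 0
0111 = 7
Sum = 7 = 111
1s count = 3

odd parity (3 ones in 111)


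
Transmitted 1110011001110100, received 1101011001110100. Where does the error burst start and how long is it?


XOR: 0011000000000000

Burst at position 2, length 2


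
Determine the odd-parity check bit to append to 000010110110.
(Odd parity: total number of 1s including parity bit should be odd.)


Number of 1s in data: 5
Parity bit: 0

0


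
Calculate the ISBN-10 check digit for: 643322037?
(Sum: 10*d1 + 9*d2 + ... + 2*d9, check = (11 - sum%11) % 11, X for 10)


Weighted sum: 186
186 mod 11 = 10

Check digit: 1


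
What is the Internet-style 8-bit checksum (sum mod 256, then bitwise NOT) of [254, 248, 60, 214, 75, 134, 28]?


Sum = 1013 mod 256 = 245
Complement = 10

10


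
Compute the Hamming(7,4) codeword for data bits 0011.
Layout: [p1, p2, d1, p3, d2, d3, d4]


Parity bits: p1=1, p2=0, p3=0

1000011


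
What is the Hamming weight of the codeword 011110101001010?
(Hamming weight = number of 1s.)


Counting 1s in 011110101001010

8


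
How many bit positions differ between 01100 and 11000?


XOR: 10100
Count of 1s: 2

2


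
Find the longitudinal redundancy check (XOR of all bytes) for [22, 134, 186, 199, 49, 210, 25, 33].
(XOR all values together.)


XOR chain: 22 ^ 134 ^ 186 ^ 199 ^ 49 ^ 210 ^ 25 ^ 33 = 54

54


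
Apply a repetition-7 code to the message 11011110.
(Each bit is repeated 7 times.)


Each bit -> 7 copies

11111111111111000000011111111111111111111111111110000000


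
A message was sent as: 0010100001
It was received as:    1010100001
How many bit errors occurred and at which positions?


XOR: 1000000000

1 error(s) at position(s): 0


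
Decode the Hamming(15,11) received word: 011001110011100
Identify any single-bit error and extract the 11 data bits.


Syndrome = 2: error at position 2

Data: 10110011100 (corrected bit 2)


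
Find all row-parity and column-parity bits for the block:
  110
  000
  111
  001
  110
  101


Row parities: 001100
Column parities: 011

Row P: 001100, Col P: 011, Corner: 0


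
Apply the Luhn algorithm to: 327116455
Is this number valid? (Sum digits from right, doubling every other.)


Luhn sum = 30
30 mod 10 = 0

Valid (Luhn sum mod 10 = 0)


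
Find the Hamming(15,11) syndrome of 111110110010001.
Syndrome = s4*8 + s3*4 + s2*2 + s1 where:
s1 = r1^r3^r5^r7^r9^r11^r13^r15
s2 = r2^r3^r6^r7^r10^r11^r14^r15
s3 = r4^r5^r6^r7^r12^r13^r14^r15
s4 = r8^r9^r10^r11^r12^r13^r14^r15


s1=0, s2=1, s3=0, s4=1

Syndrome = 10 (error at position 10)


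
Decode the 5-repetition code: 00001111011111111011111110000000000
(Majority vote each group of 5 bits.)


Groups: 00001, 11101, 11111, 11011, 11111, 00000, 00000
Majority votes: 0111100

0111100


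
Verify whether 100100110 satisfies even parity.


Number of 1s: 4

Yes, parity is correct (4 ones)


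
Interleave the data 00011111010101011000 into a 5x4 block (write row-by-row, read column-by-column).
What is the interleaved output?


Matrix:
  0001
  1111
  0101
  0101
  1000
Read columns: 01001011100100011110

01001011100100011110


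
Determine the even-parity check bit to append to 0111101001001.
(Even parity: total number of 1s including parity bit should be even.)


Number of 1s in data: 7
Parity bit: 1

1


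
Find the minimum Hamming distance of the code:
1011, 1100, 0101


Comparing all pairs, minimum distance: 2
Can detect 1 errors, correct 0 errors

2


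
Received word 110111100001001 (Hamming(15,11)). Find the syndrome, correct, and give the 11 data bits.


Syndrome = 0: no error detected

Data: 01110001001 (no errors)


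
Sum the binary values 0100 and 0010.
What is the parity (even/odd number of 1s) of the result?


0100 = 4
0010 = 2
Sum = 6 = 110
1s count = 2

even parity (2 ones in 110)


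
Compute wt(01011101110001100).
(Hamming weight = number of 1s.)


Counting 1s in 01011101110001100

9


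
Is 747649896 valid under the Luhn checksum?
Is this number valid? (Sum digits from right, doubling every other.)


Luhn sum = 61
61 mod 10 = 1

Invalid (Luhn sum mod 10 = 1)


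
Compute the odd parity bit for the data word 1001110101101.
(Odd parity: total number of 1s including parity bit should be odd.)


Number of 1s in data: 8
Parity bit: 1

1


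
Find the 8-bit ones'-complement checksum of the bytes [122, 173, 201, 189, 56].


Sum = 741 mod 256 = 229
Complement = 26

26


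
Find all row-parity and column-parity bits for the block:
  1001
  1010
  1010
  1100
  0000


Row parities: 00000
Column parities: 0101

Row P: 00000, Col P: 0101, Corner: 0


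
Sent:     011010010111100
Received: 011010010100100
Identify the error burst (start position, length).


XOR: 000000000011000

Burst at position 10, length 2


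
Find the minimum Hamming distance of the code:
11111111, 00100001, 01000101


Comparing all pairs, minimum distance: 3
Can detect 2 errors, correct 1 errors

3


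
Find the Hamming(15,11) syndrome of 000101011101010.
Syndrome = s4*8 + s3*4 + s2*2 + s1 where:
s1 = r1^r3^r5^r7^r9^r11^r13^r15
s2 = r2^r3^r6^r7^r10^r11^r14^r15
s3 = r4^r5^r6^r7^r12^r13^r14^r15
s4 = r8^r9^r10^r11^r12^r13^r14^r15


s1=1, s2=1, s3=0, s4=1

Syndrome = 11 (error at position 11)
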